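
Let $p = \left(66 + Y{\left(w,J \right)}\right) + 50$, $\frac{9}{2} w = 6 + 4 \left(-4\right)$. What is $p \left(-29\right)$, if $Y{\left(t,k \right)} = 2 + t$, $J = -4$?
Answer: $- \frac{30218}{9} \approx -3357.6$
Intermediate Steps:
$w = - \frac{20}{9}$ ($w = \frac{2 \left(6 + 4 \left(-4\right)\right)}{9} = \frac{2 \left(6 - 16\right)}{9} = \frac{2}{9} \left(-10\right) = - \frac{20}{9} \approx -2.2222$)
$p = \frac{1042}{9}$ ($p = \left(66 + \left(2 - \frac{20}{9}\right)\right) + 50 = \left(66 - \frac{2}{9}\right) + 50 = \frac{592}{9} + 50 = \frac{1042}{9} \approx 115.78$)
$p \left(-29\right) = \frac{1042}{9} \left(-29\right) = - \frac{30218}{9}$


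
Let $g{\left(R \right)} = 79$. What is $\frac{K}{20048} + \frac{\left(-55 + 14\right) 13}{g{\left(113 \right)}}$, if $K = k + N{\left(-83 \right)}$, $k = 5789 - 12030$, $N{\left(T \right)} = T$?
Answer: $- \frac{2796295}{395948} \approx -7.0623$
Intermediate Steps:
$k = -6241$
$K = -6324$ ($K = -6241 - 83 = -6324$)
$\frac{K}{20048} + \frac{\left(-55 + 14\right) 13}{g{\left(113 \right)}} = - \frac{6324}{20048} + \frac{\left(-55 + 14\right) 13}{79} = \left(-6324\right) \frac{1}{20048} + \left(-41\right) 13 \cdot \frac{1}{79} = - \frac{1581}{5012} - \frac{533}{79} = - \frac{2796295}{395948}$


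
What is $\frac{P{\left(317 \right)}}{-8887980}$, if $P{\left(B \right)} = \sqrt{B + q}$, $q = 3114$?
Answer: $- \frac{\sqrt{3431}}{8887980} \approx -6.5903 \cdot 10^{-6}$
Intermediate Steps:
$P{\left(B \right)} = \sqrt{3114 + B}$ ($P{\left(B \right)} = \sqrt{B + 3114} = \sqrt{3114 + B}$)
$\frac{P{\left(317 \right)}}{-8887980} = \frac{\sqrt{3114 + 317}}{-8887980} = \sqrt{3431} \left(- \frac{1}{8887980}\right) = - \frac{\sqrt{3431}}{8887980}$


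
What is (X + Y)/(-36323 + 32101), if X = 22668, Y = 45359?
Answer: -68027/4222 ≈ -16.113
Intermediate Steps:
(X + Y)/(-36323 + 32101) = (22668 + 45359)/(-36323 + 32101) = 68027/(-4222) = 68027*(-1/4222) = -68027/4222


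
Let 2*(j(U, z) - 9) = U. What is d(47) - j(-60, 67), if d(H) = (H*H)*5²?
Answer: 55246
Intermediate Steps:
j(U, z) = 9 + U/2
d(H) = 25*H² (d(H) = H²*25 = 25*H²)
d(47) - j(-60, 67) = 25*47² - (9 + (½)*(-60)) = 25*2209 - (9 - 30) = 55225 - 1*(-21) = 55225 + 21 = 55246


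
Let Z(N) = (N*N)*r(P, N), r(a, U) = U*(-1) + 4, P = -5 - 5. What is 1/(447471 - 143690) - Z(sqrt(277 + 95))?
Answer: -452026127/303781 + 744*sqrt(93) ≈ 5686.9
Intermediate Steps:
P = -10
r(a, U) = 4 - U (r(a, U) = -U + 4 = 4 - U)
Z(N) = N**2*(4 - N) (Z(N) = (N*N)*(4 - N) = N**2*(4 - N))
1/(447471 - 143690) - Z(sqrt(277 + 95)) = 1/(447471 - 143690) - (sqrt(277 + 95))**2*(4 - sqrt(277 + 95)) = 1/303781 - (sqrt(372))**2*(4 - sqrt(372)) = 1/303781 - (2*sqrt(93))**2*(4 - 2*sqrt(93)) = 1/303781 - 372*(4 - 2*sqrt(93)) = 1/303781 - (1488 - 744*sqrt(93)) = 1/303781 + (-1488 + 744*sqrt(93)) = -452026127/303781 + 744*sqrt(93)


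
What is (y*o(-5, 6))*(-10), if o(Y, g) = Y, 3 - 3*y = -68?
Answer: 3550/3 ≈ 1183.3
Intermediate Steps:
y = 71/3 (y = 1 - ⅓*(-68) = 1 + 68/3 = 71/3 ≈ 23.667)
(y*o(-5, 6))*(-10) = ((71/3)*(-5))*(-10) = -355/3*(-10) = 3550/3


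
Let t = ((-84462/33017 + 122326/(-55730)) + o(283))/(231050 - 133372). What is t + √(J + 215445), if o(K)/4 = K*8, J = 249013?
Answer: 1189616634297/12837941009570 + √464458 ≈ 681.60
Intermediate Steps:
o(K) = 32*K (o(K) = 4*(K*8) = 4*(8*K) = 32*K)
t = 1189616634297/12837941009570 (t = ((-84462/33017 + 122326/(-55730)) + 32*283)/(231050 - 133372) = ((-84462*1/33017 + 122326*(-1/55730)) + 9056)/97678 = ((-84462/33017 - 61163/27865) + 9056)*(1/97678) = (-4372952401/920018705 + 9056)*(1/97678) = (8327316440079/920018705)*(1/97678) = 1189616634297/12837941009570 ≈ 0.092664)
t + √(J + 215445) = 1189616634297/12837941009570 + √(249013 + 215445) = 1189616634297/12837941009570 + √464458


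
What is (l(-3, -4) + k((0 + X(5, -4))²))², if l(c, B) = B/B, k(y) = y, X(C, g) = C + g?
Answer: 4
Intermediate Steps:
l(c, B) = 1
(l(-3, -4) + k((0 + X(5, -4))²))² = (1 + (0 + (5 - 4))²)² = (1 + (0 + 1)²)² = (1 + 1²)² = (1 + 1)² = 2² = 4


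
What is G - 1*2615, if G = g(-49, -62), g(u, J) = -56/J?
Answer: -81037/31 ≈ -2614.1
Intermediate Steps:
G = 28/31 (G = -56/(-62) = -56*(-1/62) = 28/31 ≈ 0.90323)
G - 1*2615 = 28/31 - 1*2615 = 28/31 - 2615 = -81037/31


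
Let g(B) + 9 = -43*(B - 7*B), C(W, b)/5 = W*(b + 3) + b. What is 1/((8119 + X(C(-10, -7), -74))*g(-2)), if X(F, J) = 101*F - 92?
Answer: -1/12963300 ≈ -7.7141e-8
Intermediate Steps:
C(W, b) = 5*b + 5*W*(3 + b) (C(W, b) = 5*(W*(b + 3) + b) = 5*(W*(3 + b) + b) = 5*(b + W*(3 + b)) = 5*b + 5*W*(3 + b))
g(B) = -9 + 258*B (g(B) = -9 - 43*(B - 7*B) = -9 - (-258)*B = -9 + 258*B)
X(F, J) = -92 + 101*F
1/((8119 + X(C(-10, -7), -74))*g(-2)) = 1/((8119 + (-92 + 101*(5*(-7) + 15*(-10) + 5*(-10)*(-7))))*(-9 + 258*(-2))) = 1/((8119 + (-92 + 101*(-35 - 150 + 350)))*(-9 - 516)) = 1/((8119 + (-92 + 101*165))*(-525)) = -1/525/(8119 + (-92 + 16665)) = -1/525/(8119 + 16573) = -1/525/24692 = (1/24692)*(-1/525) = -1/12963300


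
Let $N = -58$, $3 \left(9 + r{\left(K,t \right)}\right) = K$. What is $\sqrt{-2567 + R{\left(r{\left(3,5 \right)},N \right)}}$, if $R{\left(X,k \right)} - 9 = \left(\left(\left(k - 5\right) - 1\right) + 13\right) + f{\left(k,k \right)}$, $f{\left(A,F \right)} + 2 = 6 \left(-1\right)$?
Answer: $i \sqrt{2617} \approx 51.157 i$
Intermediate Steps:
$r{\left(K,t \right)} = -9 + \frac{K}{3}$
$f{\left(A,F \right)} = -8$ ($f{\left(A,F \right)} = -2 + 6 \left(-1\right) = -2 - 6 = -8$)
$R{\left(X,k \right)} = 8 + k$ ($R{\left(X,k \right)} = 9 + \left(\left(\left(\left(k - 5\right) - 1\right) + 13\right) - 8\right) = 9 + \left(\left(\left(\left(-5 + k\right) - 1\right) + 13\right) - 8\right) = 9 + \left(\left(\left(-6 + k\right) + 13\right) - 8\right) = 9 + \left(\left(7 + k\right) - 8\right) = 9 + \left(-1 + k\right) = 8 + k$)
$\sqrt{-2567 + R{\left(r{\left(3,5 \right)},N \right)}} = \sqrt{-2567 + \left(8 - 58\right)} = \sqrt{-2567 - 50} = \sqrt{-2617} = i \sqrt{2617}$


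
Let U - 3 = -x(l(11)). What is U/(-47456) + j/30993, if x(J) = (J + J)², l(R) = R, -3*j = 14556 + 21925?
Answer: -1686519437/4412411424 ≈ -0.38222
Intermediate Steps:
j = -36481/3 (j = -(14556 + 21925)/3 = -⅓*36481 = -36481/3 ≈ -12160.)
x(J) = 4*J² (x(J) = (2*J)² = 4*J²)
U = -481 (U = 3 - 4*11² = 3 - 4*121 = 3 - 1*484 = 3 - 484 = -481)
U/(-47456) + j/30993 = -481/(-47456) - 36481/3/30993 = -481*(-1/47456) - 36481/3*1/30993 = 481/47456 - 36481/92979 = -1686519437/4412411424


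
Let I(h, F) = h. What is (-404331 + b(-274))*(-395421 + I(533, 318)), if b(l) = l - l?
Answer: 159665459928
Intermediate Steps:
b(l) = 0
(-404331 + b(-274))*(-395421 + I(533, 318)) = (-404331 + 0)*(-395421 + 533) = -404331*(-394888) = 159665459928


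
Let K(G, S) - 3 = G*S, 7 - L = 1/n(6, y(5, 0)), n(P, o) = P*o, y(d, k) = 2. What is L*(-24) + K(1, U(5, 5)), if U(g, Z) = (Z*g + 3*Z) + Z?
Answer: -118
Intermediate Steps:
L = 83/12 (L = 7 - 1/(6*2) = 7 - 1/12 = 83/12 ≈ 6.9167)
U(g, Z) = 4*Z + Z*g (U(g, Z) = (3*Z + Z*g) + Z = 4*Z + Z*g)
K(G, S) = 3 + G*S
L*(-24) + K(1, U(5, 5)) = (83/12)*(-24) + (3 + 1*(5*(4 + 5))) = -166 + (3 + 1*(5*9)) = -166 + (3 + 1*45) = -166 + (3 + 45) = -166 + 48 = -118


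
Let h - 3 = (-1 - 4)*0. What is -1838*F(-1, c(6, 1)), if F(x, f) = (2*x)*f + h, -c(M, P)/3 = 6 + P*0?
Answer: -71682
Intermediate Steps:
h = 3 (h = 3 + (-1 - 4)*0 = 3 - 5*0 = 3 + 0 = 3)
c(M, P) = -18 (c(M, P) = -3*(6 + P*0) = -3*(6 + 0) = -3*6 = -18)
F(x, f) = 3 + 2*f*x (F(x, f) = (2*x)*f + 3 = 2*f*x + 3 = 3 + 2*f*x)
-1838*F(-1, c(6, 1)) = -1838*(3 + 2*(-18)*(-1)) = -1838*(3 + 36) = -1838*39 = -71682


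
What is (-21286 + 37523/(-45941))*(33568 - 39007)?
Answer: 759857553273/6563 ≈ 1.1578e+8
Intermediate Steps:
(-21286 + 37523/(-45941))*(33568 - 39007) = (-21286 + 37523*(-1/45941))*(-5439) = (-21286 - 37523/45941)*(-5439) = -977937649/45941*(-5439) = 759857553273/6563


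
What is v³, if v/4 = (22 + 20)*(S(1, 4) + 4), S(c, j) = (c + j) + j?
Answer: 10417365504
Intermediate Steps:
S(c, j) = c + 2*j
v = 2184 (v = 4*((22 + 20)*((1 + 2*4) + 4)) = 4*(42*((1 + 8) + 4)) = 4*(42*(9 + 4)) = 4*(42*13) = 4*546 = 2184)
v³ = 2184³ = 10417365504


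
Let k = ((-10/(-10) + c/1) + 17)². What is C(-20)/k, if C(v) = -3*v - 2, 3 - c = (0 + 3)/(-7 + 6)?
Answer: 29/288 ≈ 0.10069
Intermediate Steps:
c = 6 (c = 3 - (0 + 3)/(-7 + 6) = 3 - 3/(-1) = 3 - 3*(-1) = 3 - 1*(-3) = 3 + 3 = 6)
C(v) = -2 - 3*v
k = 576 (k = ((-10/(-10) + 6/1) + 17)² = ((-10*(-⅒) + 6*1) + 17)² = ((1 + 6) + 17)² = (7 + 17)² = 24² = 576)
C(-20)/k = (-2 - 3*(-20))/576 = (-2 + 60)*(1/576) = 58*(1/576) = 29/288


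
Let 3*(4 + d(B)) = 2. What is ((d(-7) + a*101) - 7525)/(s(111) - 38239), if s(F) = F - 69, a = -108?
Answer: 55309/114591 ≈ 0.48266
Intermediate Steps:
s(F) = -69 + F
d(B) = -10/3 (d(B) = -4 + (⅓)*2 = -4 + ⅔ = -10/3)
((d(-7) + a*101) - 7525)/(s(111) - 38239) = ((-10/3 - 108*101) - 7525)/((-69 + 111) - 38239) = ((-10/3 - 10908) - 7525)/(42 - 38239) = (-32734/3 - 7525)/(-38197) = -55309/3*(-1/38197) = 55309/114591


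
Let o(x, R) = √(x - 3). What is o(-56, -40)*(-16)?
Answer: -16*I*√59 ≈ -122.9*I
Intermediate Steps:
o(x, R) = √(-3 + x)
o(-56, -40)*(-16) = √(-3 - 56)*(-16) = √(-59)*(-16) = (I*√59)*(-16) = -16*I*√59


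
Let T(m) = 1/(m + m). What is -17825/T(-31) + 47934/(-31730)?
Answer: 17533180783/15865 ≈ 1.1051e+6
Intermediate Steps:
T(m) = 1/(2*m)
-17825/T(-31) + 47934/(-31730) = -17825/((1/2)/(-31)) + 47934/(-31730) = -17825/((1/2)*(-1/31)) + 47934*(-1/31730) = -17825/(-1/62) - 23967/15865 = -17825*(-62) - 23967/15865 = 1105150 - 23967/15865 = 17533180783/15865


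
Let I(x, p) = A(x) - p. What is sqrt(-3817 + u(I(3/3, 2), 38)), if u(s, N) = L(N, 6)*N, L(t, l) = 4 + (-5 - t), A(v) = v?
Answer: I*sqrt(5299) ≈ 72.794*I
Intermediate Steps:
I(x, p) = x - p
L(t, l) = -1 - t
u(s, N) = N*(-1 - N) (u(s, N) = (-1 - N)*N = N*(-1 - N))
sqrt(-3817 + u(I(3/3, 2), 38)) = sqrt(-3817 - 1*38*(1 + 38)) = sqrt(-3817 - 1*38*39) = sqrt(-3817 - 1482) = sqrt(-5299) = I*sqrt(5299)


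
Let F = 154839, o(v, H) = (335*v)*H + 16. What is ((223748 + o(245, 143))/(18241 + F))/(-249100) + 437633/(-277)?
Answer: -18868212255379453/11942641156000 ≈ -1579.9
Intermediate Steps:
o(v, H) = 16 + 335*H*v (o(v, H) = 335*H*v + 16 = 16 + 335*H*v)
((223748 + o(245, 143))/(18241 + F))/(-249100) + 437633/(-277) = ((223748 + (16 + 335*143*245))/(18241 + 154839))/(-249100) + 437633/(-277) = ((223748 + (16 + 11736725))/173080)*(-1/249100) + 437633*(-1/277) = ((223748 + 11736741)*(1/173080))*(-1/249100) - 437633/277 = (11960489*(1/173080))*(-1/249100) - 437633/277 = (11960489/173080)*(-1/249100) - 437633/277 = -11960489/43114228000 - 437633/277 = -18868212255379453/11942641156000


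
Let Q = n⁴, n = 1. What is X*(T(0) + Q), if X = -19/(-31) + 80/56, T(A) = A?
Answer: 443/217 ≈ 2.0415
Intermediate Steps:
Q = 1 (Q = 1⁴ = 1)
X = 443/217 (X = -19*(-1/31) + 80*(1/56) = 19/31 + 10/7 = 443/217 ≈ 2.0415)
X*(T(0) + Q) = 443*(0 + 1)/217 = (443/217)*1 = 443/217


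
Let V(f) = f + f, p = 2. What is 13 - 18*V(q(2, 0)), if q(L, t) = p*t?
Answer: 13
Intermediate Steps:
q(L, t) = 2*t
V(f) = 2*f
13 - 18*V(q(2, 0)) = 13 - 36*2*0 = 13 - 36*0 = 13 - 18*0 = 13 + 0 = 13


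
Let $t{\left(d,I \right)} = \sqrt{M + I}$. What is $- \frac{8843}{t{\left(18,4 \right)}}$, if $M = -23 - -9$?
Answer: $\frac{8843 i \sqrt{10}}{10} \approx 2796.4 i$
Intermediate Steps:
$M = -14$ ($M = -23 + 9 = -14$)
$t{\left(d,I \right)} = \sqrt{-14 + I}$
$- \frac{8843}{t{\left(18,4 \right)}} = - \frac{8843}{\sqrt{-14 + 4}} = - \frac{8843}{\sqrt{-10}} = - \frac{8843}{i \sqrt{10}} = - 8843 \left(- \frac{i \sqrt{10}}{10}\right) = \frac{8843 i \sqrt{10}}{10}$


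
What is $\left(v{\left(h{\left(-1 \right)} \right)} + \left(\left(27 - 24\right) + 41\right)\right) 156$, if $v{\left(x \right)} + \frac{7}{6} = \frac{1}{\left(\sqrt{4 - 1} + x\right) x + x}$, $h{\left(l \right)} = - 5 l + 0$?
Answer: $\frac{367822}{55} - \frac{52 \sqrt{3}}{55} \approx 6686.0$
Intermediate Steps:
$h{\left(l \right)} = - 5 l$
$v{\left(x \right)} = - \frac{7}{6} + \frac{1}{x + x \left(x + \sqrt{3}\right)}$ ($v{\left(x \right)} = - \frac{7}{6} + \frac{1}{\left(\sqrt{4 - 1} + x\right) x + x} = - \frac{7}{6} + \frac{1}{\left(\sqrt{3} + x\right) x + x} = - \frac{7}{6} + \frac{1}{\left(x + \sqrt{3}\right) x + x} = - \frac{7}{6} + \frac{1}{x \left(x + \sqrt{3}\right) + x} = - \frac{7}{6} + \frac{1}{x + x \left(x + \sqrt{3}\right)}$)
$\left(v{\left(h{\left(-1 \right)} \right)} + \left(\left(27 - 24\right) + 41\right)\right) 156 = \left(\frac{6 - 7 \left(\left(-5\right) \left(-1\right)\right) - 7 \left(\left(-5\right) \left(-1\right)\right)^{2} - 7 \left(\left(-5\right) \left(-1\right)\right) \sqrt{3}}{6 \left(\left(-5\right) \left(-1\right)\right) \left(1 - -5 + \sqrt{3}\right)} + \left(\left(27 - 24\right) + 41\right)\right) 156 = \left(\frac{6 - 35 - 7 \cdot 5^{2} - 35 \sqrt{3}}{6 \cdot 5 \left(1 + 5 + \sqrt{3}\right)} + \left(3 + 41\right)\right) 156 = \left(\frac{1}{6} \cdot \frac{1}{5} \frac{1}{6 + \sqrt{3}} \left(6 - 35 - 175 - 35 \sqrt{3}\right) + 44\right) 156 = \left(\frac{1}{6} \cdot \frac{1}{5} \frac{1}{6 + \sqrt{3}} \left(-204 - 35 \sqrt{3}\right) + 44\right) 156 = \left(\frac{-204 - 35 \sqrt{3}}{30 \left(6 + \sqrt{3}\right)} + 44\right) 156 = \left(44 + \frac{-204 - 35 \sqrt{3}}{30 \left(6 + \sqrt{3}\right)}\right) 156 = 6864 + \frac{26 \left(-204 - 35 \sqrt{3}\right)}{5 \left(6 + \sqrt{3}\right)}$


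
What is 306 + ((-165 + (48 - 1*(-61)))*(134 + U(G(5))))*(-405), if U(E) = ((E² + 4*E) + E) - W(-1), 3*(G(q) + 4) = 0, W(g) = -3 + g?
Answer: 3039426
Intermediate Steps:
G(q) = -4 (G(q) = -4 + (⅓)*0 = -4 + 0 = -4)
U(E) = 4 + E² + 5*E (U(E) = ((E² + 4*E) + E) - (-3 - 1) = (E² + 5*E) - 1*(-4) = (E² + 5*E) + 4 = 4 + E² + 5*E)
306 + ((-165 + (48 - 1*(-61)))*(134 + U(G(5))))*(-405) = 306 + ((-165 + (48 - 1*(-61)))*(134 + (4 + (-4)² + 5*(-4))))*(-405) = 306 + ((-165 + (48 + 61))*(134 + (4 + 16 - 20)))*(-405) = 306 + ((-165 + 109)*(134 + 0))*(-405) = 306 - 56*134*(-405) = 306 - 7504*(-405) = 306 + 3039120 = 3039426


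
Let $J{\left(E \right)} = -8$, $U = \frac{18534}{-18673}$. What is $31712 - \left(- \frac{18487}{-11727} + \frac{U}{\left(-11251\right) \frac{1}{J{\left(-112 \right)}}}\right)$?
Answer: $\frac{78125750007269195}{2463724527021} \approx 31710.0$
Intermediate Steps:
$U = - \frac{18534}{18673}$ ($U = 18534 \left(- \frac{1}{18673}\right) = - \frac{18534}{18673} \approx -0.99256$)
$31712 - \left(- \frac{18487}{-11727} + \frac{U}{\left(-11251\right) \frac{1}{J{\left(-112 \right)}}}\right) = 31712 - \left(- \frac{18487}{-11727} - \frac{18534}{18673 \left(- \frac{11251}{-8}\right)}\right) = 31712 - \left(\left(-18487\right) \left(- \frac{1}{11727}\right) - \frac{18534}{18673 \left(\left(-11251\right) \left(- \frac{1}{8}\right)\right)}\right) = 31712 - \left(\frac{18487}{11727} - \frac{18534}{18673 \cdot \frac{11251}{8}}\right) = 31712 - \left(\frac{18487}{11727} - \frac{148272}{210089923}\right) = 31712 - \frac{3882193620757}{2463724527021} = \frac{78125750007269195}{2463724527021}$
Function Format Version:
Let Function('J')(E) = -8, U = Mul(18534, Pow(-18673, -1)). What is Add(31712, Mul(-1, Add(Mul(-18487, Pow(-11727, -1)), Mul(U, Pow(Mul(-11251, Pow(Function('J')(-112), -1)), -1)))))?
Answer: Rational(78125750007269195, 2463724527021) ≈ 31710.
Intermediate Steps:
U = Rational(-18534, 18673) (U = Mul(18534, Rational(-1, 18673)) = Rational(-18534, 18673) ≈ -0.99256)
Add(31712, Mul(-1, Add(Mul(-18487, Pow(-11727, -1)), Mul(U, Pow(Mul(-11251, Pow(Function('J')(-112), -1)), -1))))) = Add(31712, Mul(-1, Add(Mul(-18487, Pow(-11727, -1)), Mul(Rational(-18534, 18673), Pow(Mul(-11251, Pow(-8, -1)), -1))))) = Add(31712, Mul(-1, Add(Mul(-18487, Rational(-1, 11727)), Mul(Rational(-18534, 18673), Pow(Mul(-11251, Rational(-1, 8)), -1))))) = Add(31712, Mul(-1, Add(Rational(18487, 11727), Mul(Rational(-18534, 18673), Pow(Rational(11251, 8), -1))))) = Add(31712, Mul(-1, Add(Rational(18487, 11727), Mul(Rational(-18534, 18673), Rational(8, 11251))))) = Add(31712, Mul(-1, Add(Rational(18487, 11727), Rational(-148272, 210089923)))) = Add(31712, Mul(-1, Rational(3882193620757, 2463724527021))) = Add(31712, Rational(-3882193620757, 2463724527021)) = Rational(78125750007269195, 2463724527021)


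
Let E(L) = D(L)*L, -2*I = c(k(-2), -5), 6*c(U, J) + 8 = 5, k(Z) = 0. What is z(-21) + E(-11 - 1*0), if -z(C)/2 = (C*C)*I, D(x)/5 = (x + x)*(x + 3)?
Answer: -19801/2 ≈ -9900.5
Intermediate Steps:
D(x) = 10*x*(3 + x) (D(x) = 5*((x + x)*(x + 3)) = 5*((2*x)*(3 + x)) = 5*(2*x*(3 + x)) = 10*x*(3 + x))
c(U, J) = -½ (c(U, J) = -4/3 + (⅙)*5 = -4/3 + ⅚ = -½)
I = ¼ (I = -½*(-½) = ¼ ≈ 0.25000)
z(C) = -C²/2 (z(C) = -2*C*C/4 = -2*C²/4 = -C²/2)
E(L) = 10*L²*(3 + L) (E(L) = (10*L*(3 + L))*L = 10*L²*(3 + L))
z(-21) + E(-11 - 1*0) = -½*(-21)² + 10*(-11 - 1*0)²*(3 + (-11 - 1*0)) = -½*441 + 10*(-11 + 0)²*(3 + (-11 + 0)) = -441/2 + 10*(-11)²*(3 - 11) = -441/2 + 10*121*(-8) = -441/2 - 9680 = -19801/2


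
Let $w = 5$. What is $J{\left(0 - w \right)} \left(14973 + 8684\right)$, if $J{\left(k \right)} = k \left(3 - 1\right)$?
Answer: $-236570$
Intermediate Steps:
$J{\left(k \right)} = 2 k$ ($J{\left(k \right)} = k 2 = 2 k$)
$J{\left(0 - w \right)} \left(14973 + 8684\right) = 2 \left(0 - 5\right) \left(14973 + 8684\right) = 2 \left(0 - 5\right) 23657 = 2 \left(-5\right) 23657 = \left(-10\right) 23657 = -236570$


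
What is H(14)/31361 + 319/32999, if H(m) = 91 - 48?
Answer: 11423116/1034881639 ≈ 0.011038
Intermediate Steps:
H(m) = 43
H(14)/31361 + 319/32999 = 43/31361 + 319/32999 = 11423116/1034881639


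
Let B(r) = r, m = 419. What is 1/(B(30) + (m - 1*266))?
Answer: 1/183 ≈ 0.0054645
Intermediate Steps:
1/(B(30) + (m - 1*266)) = 1/(30 + (419 - 1*266)) = 1/(30 + (419 - 266)) = 1/(30 + 153) = 1/183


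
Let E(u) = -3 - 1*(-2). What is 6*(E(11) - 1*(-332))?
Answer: 1986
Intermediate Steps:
E(u) = -1 (E(u) = -3 + 2 = -1)
6*(E(11) - 1*(-332)) = 6*(-1 - 1*(-332)) = 6*(-1 + 332) = 6*331 = 1986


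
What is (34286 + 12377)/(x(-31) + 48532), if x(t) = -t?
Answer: 46663/48563 ≈ 0.96088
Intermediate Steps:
(34286 + 12377)/(x(-31) + 48532) = (34286 + 12377)/(-1*(-31) + 48532) = 46663/(31 + 48532) = 46663/48563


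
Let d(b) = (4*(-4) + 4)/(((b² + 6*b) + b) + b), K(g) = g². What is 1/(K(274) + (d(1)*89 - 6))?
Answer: 3/224854 ≈ 1.3342e-5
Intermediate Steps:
d(b) = -12/(b² + 8*b) (d(b) = (-16 + 4)/((b² + 7*b) + b) = -12/(b² + 8*b))
1/(K(274) + (d(1)*89 - 6)) = 1/(274² + (-12/(1*(8 + 1))*89 - 6)) = 1/(75076 + (-12*1/9*89 - 6)) = 1/(75076 + (-12*1*⅑*89 - 6)) = 1/(75076 + (-4/3*89 - 6)) = 1/(75076 + (-356/3 - 6)) = 1/(75076 - 374/3) = 1/(224854/3) = 3/224854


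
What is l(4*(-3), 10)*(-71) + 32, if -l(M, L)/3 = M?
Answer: -2524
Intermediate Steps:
l(M, L) = -3*M
l(4*(-3), 10)*(-71) + 32 = -12*(-3)*(-71) + 32 = -3*(-12)*(-71) + 32 = 36*(-71) + 32 = -2556 + 32 = -2524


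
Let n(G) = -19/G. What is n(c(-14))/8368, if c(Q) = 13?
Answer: -19/108784 ≈ -0.00017466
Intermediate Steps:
n(c(-14))/8368 = -19/13/8368 = -19*1/13*(1/8368) = -19/13*1/8368 = -19/108784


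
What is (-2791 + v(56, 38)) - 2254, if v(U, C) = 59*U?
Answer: -1741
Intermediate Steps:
(-2791 + v(56, 38)) - 2254 = (-2791 + 59*56) - 2254 = (-2791 + 3304) - 2254 = 513 - 2254 = -1741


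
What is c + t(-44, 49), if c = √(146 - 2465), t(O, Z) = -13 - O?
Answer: 31 + I*√2319 ≈ 31.0 + 48.156*I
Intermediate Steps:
c = I*√2319 (c = √(-2319) = I*√2319 ≈ 48.156*I)
c + t(-44, 49) = I*√2319 + (-13 - 1*(-44)) = I*√2319 + (-13 + 44) = I*√2319 + 31 = 31 + I*√2319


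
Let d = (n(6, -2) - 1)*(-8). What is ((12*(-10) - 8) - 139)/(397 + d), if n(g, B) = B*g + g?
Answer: -89/151 ≈ -0.58940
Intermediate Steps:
n(g, B) = g + B*g
d = 56 (d = (6*(1 - 2) - 1)*(-8) = (6*(-1) - 1)*(-8) = (-6 - 1)*(-8) = -7*(-8) = 56)
((12*(-10) - 8) - 139)/(397 + d) = ((12*(-10) - 8) - 139)/(397 + 56) = ((-120 - 8) - 139)/453 = (-128 - 139)*(1/453) = -267*1/453 = -89/151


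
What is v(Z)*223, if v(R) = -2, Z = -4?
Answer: -446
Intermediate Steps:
v(Z)*223 = -2*223 = -446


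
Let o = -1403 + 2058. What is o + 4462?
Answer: 5117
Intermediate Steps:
o = 655
o + 4462 = 655 + 4462 = 5117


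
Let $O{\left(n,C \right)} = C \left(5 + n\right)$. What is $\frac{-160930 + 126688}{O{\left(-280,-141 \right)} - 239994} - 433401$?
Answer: $- \frac{29069493859}{67073} \approx -4.334 \cdot 10^{5}$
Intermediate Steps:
$\frac{-160930 + 126688}{O{\left(-280,-141 \right)} - 239994} - 433401 = \frac{-160930 + 126688}{- 141 \left(5 - 280\right) - 239994} - 433401 = - \frac{34242}{\left(-141\right) \left(-275\right) - 239994} - 433401 = - \frac{34242}{38775 - 239994} - 433401 = - \frac{34242}{-201219} - 433401 = \left(-34242\right) \left(- \frac{1}{201219}\right) - 433401 = \frac{11414}{67073} - 433401 = - \frac{29069493859}{67073}$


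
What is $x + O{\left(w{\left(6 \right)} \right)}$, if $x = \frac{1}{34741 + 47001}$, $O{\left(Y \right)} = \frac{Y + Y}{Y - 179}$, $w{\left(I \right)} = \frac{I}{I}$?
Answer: $- \frac{81653}{7275038} \approx -0.011224$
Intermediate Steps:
$w{\left(I \right)} = 1$
$O{\left(Y \right)} = \frac{2 Y}{-179 + Y}$
$x = \frac{1}{81742} \approx 1.2234 \cdot 10^{-5}$
$x + O{\left(w{\left(6 \right)} \right)} = \frac{1}{81742} + 2 \cdot 1 \frac{1}{-179 + 1} = \frac{1}{81742} + 2 \cdot 1 \frac{1}{-178} = \frac{1}{81742} + 2 \cdot 1 \left(- \frac{1}{178}\right) = \frac{1}{81742} - \frac{1}{89} = - \frac{81653}{7275038}$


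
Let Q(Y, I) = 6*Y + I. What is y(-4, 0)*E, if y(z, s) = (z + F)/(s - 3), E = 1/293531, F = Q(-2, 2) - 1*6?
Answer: 20/880593 ≈ 2.2712e-5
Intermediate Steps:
Q(Y, I) = I + 6*Y
F = -16 (F = (2 + 6*(-2)) - 1*6 = (2 - 12) - 6 = -10 - 6 = -16)
E = 1/293531 ≈ 3.4068e-6
y(z, s) = (-16 + z)/(-3 + s) (y(z, s) = (z - 16)/(s - 3) = (-16 + z)/(-3 + s))
y(-4, 0)*E = ((-16 - 4)/(-3 + 0))*(1/293531) = (-20/(-3))*(1/293531) = -⅓*(-20)*(1/293531) = (20/3)*(1/293531) = 20/880593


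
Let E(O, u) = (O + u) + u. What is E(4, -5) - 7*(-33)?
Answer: 225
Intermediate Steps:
E(O, u) = O + 2*u
E(4, -5) - 7*(-33) = (4 + 2*(-5)) - 7*(-33) = (4 - 10) + 231 = -6 + 231 = 225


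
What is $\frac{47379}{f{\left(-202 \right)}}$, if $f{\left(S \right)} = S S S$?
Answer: $- \frac{47379}{8242408} \approx -0.0057482$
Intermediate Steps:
$f{\left(S \right)} = S^{3}$ ($f{\left(S \right)} = S^{2} S = S^{3}$)
$\frac{47379}{f{\left(-202 \right)}} = \frac{47379}{\left(-202\right)^{3}} = \frac{47379}{-8242408} = 47379 \left(- \frac{1}{8242408}\right) = - \frac{47379}{8242408}$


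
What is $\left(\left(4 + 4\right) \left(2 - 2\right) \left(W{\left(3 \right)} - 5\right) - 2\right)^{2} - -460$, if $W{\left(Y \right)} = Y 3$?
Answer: $464$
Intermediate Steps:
$W{\left(Y \right)} = 3 Y$
$\left(\left(4 + 4\right) \left(2 - 2\right) \left(W{\left(3 \right)} - 5\right) - 2\right)^{2} - -460 = \left(\left(4 + 4\right) \left(2 - 2\right) \left(3 \cdot 3 - 5\right) - 2\right)^{2} - -460 = \left(8 \cdot 0 \left(9 - 5\right) - 2\right)^{2} + 460 = \left(8 \cdot 0 \cdot 4 - 2\right)^{2} + 460 = \left(8 \cdot 0 - 2\right)^{2} + 460 = \left(0 - 2\right)^{2} + 460 = \left(-2\right)^{2} + 460 = 4 + 460 = 464$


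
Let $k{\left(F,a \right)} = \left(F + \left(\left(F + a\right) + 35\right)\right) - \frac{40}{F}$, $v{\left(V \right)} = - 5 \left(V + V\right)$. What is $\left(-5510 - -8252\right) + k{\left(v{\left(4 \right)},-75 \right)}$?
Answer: $2623$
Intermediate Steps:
$v{\left(V \right)} = - 10 V$ ($v{\left(V \right)} = - 5 \cdot 2 V = - 10 V$)
$k{\left(F,a \right)} = 35 + a - \frac{40}{F} + 2 F$ ($k{\left(F,a \right)} = \left(F + \left(35 + F + a\right)\right) - \frac{40}{F} = \left(35 + a + 2 F\right) - \frac{40}{F} = 35 + a - \frac{40}{F} + 2 F$)
$\left(-5510 - -8252\right) + k{\left(v{\left(4 \right)},-75 \right)} = \left(-5510 - -8252\right) + \left(35 - 75 - \frac{40}{\left(-10\right) 4} + 2 \left(\left(-10\right) 4\right)\right) = \left(-5510 + 8252\right) + \left(35 - 75 - \frac{40}{-40} + 2 \left(-40\right)\right) = 2742 - 119 = 2623$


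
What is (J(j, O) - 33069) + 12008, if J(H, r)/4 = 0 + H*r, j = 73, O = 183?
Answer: 32375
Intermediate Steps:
J(H, r) = 4*H*r (J(H, r) = 4*(0 + H*r) = 4*(H*r) = 4*H*r)
(J(j, O) - 33069) + 12008 = (4*73*183 - 33069) + 12008 = (53436 - 33069) + 12008 = 20367 + 12008 = 32375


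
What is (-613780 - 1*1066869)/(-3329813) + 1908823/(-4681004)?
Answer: 1511101051497/15586867972252 ≈ 0.096947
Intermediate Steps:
(-613780 - 1*1066869)/(-3329813) + 1908823/(-4681004) = (-613780 - 1066869)*(-1/3329813) + 1908823*(-1/4681004) = -1680649*(-1/3329813) - 1908823/4681004 = 1680649/3329813 - 1908823/4681004 = 1511101051497/15586867972252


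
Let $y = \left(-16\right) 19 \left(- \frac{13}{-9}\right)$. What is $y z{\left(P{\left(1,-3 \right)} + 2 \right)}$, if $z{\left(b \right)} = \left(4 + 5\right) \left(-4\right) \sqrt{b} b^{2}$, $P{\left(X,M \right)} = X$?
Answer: $142272 \sqrt{3} \approx 2.4642 \cdot 10^{5}$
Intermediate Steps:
$z{\left(b \right)} = - 36 b^{\frac{5}{2}}$ ($z{\left(b \right)} = 9 \left(-4\right) \sqrt{b} b^{2} = - 36 \sqrt{b} b^{2} = - 36 b^{\frac{5}{2}}$)
$y = - \frac{3952}{9}$ ($y = - 304 \left(\left(-13\right) \left(- \frac{1}{9}\right)\right) = \left(-304\right) \frac{13}{9} = - \frac{3952}{9} \approx -439.11$)
$y z{\left(P{\left(1,-3 \right)} + 2 \right)} = - \frac{3952 \left(- 36 \left(1 + 2\right)^{\frac{5}{2}}\right)}{9} = - \frac{3952 \left(- 36 \cdot 3^{\frac{5}{2}}\right)}{9} = - \frac{3952 \left(- 36 \cdot 9 \sqrt{3}\right)}{9} = - \frac{3952 \left(- 324 \sqrt{3}\right)}{9} = 142272 \sqrt{3}$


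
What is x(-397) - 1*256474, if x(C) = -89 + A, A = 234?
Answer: -256329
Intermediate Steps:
x(C) = 145 (x(C) = -89 + 234 = 145)
x(-397) - 1*256474 = 145 - 1*256474 = 145 - 256474 = -256329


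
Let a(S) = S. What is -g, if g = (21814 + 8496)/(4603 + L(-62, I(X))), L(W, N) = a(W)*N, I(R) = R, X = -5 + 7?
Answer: -30310/4479 ≈ -6.7671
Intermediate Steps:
X = 2
L(W, N) = N*W (L(W, N) = W*N = N*W)
g = 30310/4479 (g = (21814 + 8496)/(4603 + 2*(-62)) = 30310/(4603 - 124) = 30310/4479 ≈ 6.7671)
-g = -1*30310/4479 = -30310/4479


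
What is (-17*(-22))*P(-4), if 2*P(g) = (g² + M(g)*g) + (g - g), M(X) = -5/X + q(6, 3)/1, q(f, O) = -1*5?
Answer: 5797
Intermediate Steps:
q(f, O) = -5
M(X) = -5 - 5/X (M(X) = -5/X - 5/1 = -5/X - 5*1 = -5/X - 5 = -5 - 5/X)
P(g) = g²/2 + g*(-5 - 5/g)/2 (P(g) = ((g² + (-5 - 5/g)*g) + (g - g))/2 = ((g² + g*(-5 - 5/g)) + 0)/2 = (g² + g*(-5 - 5/g))/2 = g²/2 + g*(-5 - 5/g)/2)
(-17*(-22))*P(-4) = (-17*(-22))*(-5/2 + (½)*(-4)*(-5 - 4)) = 374*(-5/2 + (½)*(-4)*(-9)) = 374*(-5/2 + 18) = 374*(31/2) = 5797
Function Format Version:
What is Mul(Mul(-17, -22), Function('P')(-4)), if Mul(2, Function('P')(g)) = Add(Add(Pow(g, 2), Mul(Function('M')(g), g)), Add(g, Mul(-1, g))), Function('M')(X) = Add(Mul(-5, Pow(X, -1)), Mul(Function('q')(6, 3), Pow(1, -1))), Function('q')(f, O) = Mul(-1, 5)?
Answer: 5797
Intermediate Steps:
Function('q')(f, O) = -5
Function('M')(X) = Add(-5, Mul(-5, Pow(X, -1))) (Function('M')(X) = Add(Mul(-5, Pow(X, -1)), Mul(-5, Pow(1, -1))) = Add(Mul(-5, Pow(X, -1)), Mul(-5, 1)) = Add(Mul(-5, Pow(X, -1)), -5) = Add(-5, Mul(-5, Pow(X, -1))))
Function('P')(g) = Add(Mul(Rational(1, 2), Pow(g, 2)), Mul(Rational(1, 2), g, Add(-5, Mul(-5, Pow(g, -1))))) (Function('P')(g) = Mul(Rational(1, 2), Add(Add(Pow(g, 2), Mul(Add(-5, Mul(-5, Pow(g, -1))), g)), Add(g, Mul(-1, g)))) = Mul(Rational(1, 2), Add(Add(Pow(g, 2), Mul(g, Add(-5, Mul(-5, Pow(g, -1))))), 0)) = Mul(Rational(1, 2), Add(Pow(g, 2), Mul(g, Add(-5, Mul(-5, Pow(g, -1)))))) = Add(Mul(Rational(1, 2), Pow(g, 2)), Mul(Rational(1, 2), g, Add(-5, Mul(-5, Pow(g, -1))))))
Mul(Mul(-17, -22), Function('P')(-4)) = Mul(Mul(-17, -22), Add(Rational(-5, 2), Mul(Rational(1, 2), -4, Add(-5, -4)))) = Mul(374, Add(Rational(-5, 2), Mul(Rational(1, 2), -4, -9))) = Mul(374, Add(Rational(-5, 2), 18)) = Mul(374, Rational(31, 2)) = 5797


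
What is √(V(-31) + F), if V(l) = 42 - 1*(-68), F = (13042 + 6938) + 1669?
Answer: √21759 ≈ 147.51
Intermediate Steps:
F = 21649 (F = 19980 + 1669 = 21649)
V(l) = 110 (V(l) = 42 + 68 = 110)
√(V(-31) + F) = √(110 + 21649) = √21759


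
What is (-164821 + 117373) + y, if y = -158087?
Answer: -205535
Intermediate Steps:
(-164821 + 117373) + y = (-164821 + 117373) - 158087 = -47448 - 158087 = -205535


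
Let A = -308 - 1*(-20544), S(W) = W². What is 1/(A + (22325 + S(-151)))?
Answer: 1/65362 ≈ 1.5299e-5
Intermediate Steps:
A = 20236 (A = -308 + 20544 = 20236)
1/(A + (22325 + S(-151))) = 1/(20236 + (22325 + (-151)²)) = 1/(20236 + (22325 + 22801)) = 1/(20236 + 45126) = 1/65362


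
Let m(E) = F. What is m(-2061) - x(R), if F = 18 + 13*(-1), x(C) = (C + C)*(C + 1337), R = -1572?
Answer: -738835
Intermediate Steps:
x(C) = 2*C*(1337 + C) (x(C) = (2*C)*(1337 + C) = 2*C*(1337 + C))
F = 5 (F = 18 - 13 = 5)
m(E) = 5
m(-2061) - x(R) = 5 - 2*(-1572)*(1337 - 1572) = 5 - 2*(-1572)*(-235) = 5 - 1*738840 = 5 - 738840 = -738835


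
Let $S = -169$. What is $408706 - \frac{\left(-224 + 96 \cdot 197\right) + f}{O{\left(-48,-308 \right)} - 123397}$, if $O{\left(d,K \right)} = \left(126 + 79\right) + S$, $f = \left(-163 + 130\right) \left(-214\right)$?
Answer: $\frac{50418406616}{123361} \approx 4.0871 \cdot 10^{5}$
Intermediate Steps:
$f = 7062$ ($f = \left(-33\right) \left(-214\right) = 7062$)
$O{\left(d,K \right)} = 36$ ($O{\left(d,K \right)} = \left(126 + 79\right) - 169 = 205 - 169 = 36$)
$408706 - \frac{\left(-224 + 96 \cdot 197\right) + f}{O{\left(-48,-308 \right)} - 123397} = 408706 - \frac{\left(-224 + 96 \cdot 197\right) + 7062}{36 - 123397} = 408706 - \frac{\left(-224 + 18912\right) + 7062}{-123361} = 408706 - \left(18688 + 7062\right) \left(- \frac{1}{123361}\right) = 408706 - 25750 \left(- \frac{1}{123361}\right) = 408706 - - \frac{25750}{123361} = 408706 + \frac{25750}{123361} = \frac{50418406616}{123361}$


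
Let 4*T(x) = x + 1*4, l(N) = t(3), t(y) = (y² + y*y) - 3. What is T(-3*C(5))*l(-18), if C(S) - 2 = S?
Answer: -255/4 ≈ -63.750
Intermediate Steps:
t(y) = -3 + 2*y² (t(y) = (y² + y²) - 3 = 2*y² - 3 = -3 + 2*y²)
l(N) = 15 (l(N) = -3 + 2*3² = -3 + 2*9 = -3 + 18 = 15)
C(S) = 2 + S
T(x) = 1 + x/4 (T(x) = (x + 1*4)/4 = (x + 4)/4 = (4 + x)/4 = 1 + x/4)
T(-3*C(5))*l(-18) = (1 + (-3*(2 + 5))/4)*15 = (1 + (-3*7)/4)*15 = (1 + (¼)*(-21))*15 = (1 - 21/4)*15 = -17/4*15 = -255/4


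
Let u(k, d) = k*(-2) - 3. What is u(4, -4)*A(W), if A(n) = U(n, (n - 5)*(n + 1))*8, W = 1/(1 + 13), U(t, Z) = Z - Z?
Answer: 0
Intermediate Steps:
u(k, d) = -3 - 2*k (u(k, d) = -2*k - 3 = -3 - 2*k)
U(t, Z) = 0
W = 1/14 ≈ 0.071429
A(n) = 0 (A(n) = 0*8 = 0)
u(4, -4)*A(W) = (-3 - 2*4)*0 = (-3 - 8)*0 = -11*0 = 0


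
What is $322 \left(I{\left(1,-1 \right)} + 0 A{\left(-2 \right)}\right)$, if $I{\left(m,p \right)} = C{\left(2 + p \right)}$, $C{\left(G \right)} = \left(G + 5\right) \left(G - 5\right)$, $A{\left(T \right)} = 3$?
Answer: $-7728$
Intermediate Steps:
$C{\left(G \right)} = \left(-5 + G\right) \left(5 + G\right)$ ($C{\left(G \right)} = \left(5 + G\right) \left(-5 + G\right) = \left(-5 + G\right) \left(5 + G\right)$)
$I{\left(m,p \right)} = -25 + \left(2 + p\right)^{2}$
$322 \left(I{\left(1,-1 \right)} + 0 A{\left(-2 \right)}\right) = 322 \left(\left(-25 + \left(2 - 1\right)^{2}\right) + 0 \cdot 3\right) = 322 \left(\left(-25 + 1^{2}\right) + 0\right) = 322 \left(\left(-25 + 1\right) + 0\right) = 322 \left(-24 + 0\right) = 322 \left(-24\right) = -7728$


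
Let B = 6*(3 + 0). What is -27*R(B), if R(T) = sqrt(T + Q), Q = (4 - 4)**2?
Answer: -81*sqrt(2) ≈ -114.55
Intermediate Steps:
Q = 0 (Q = 0**2 = 0)
B = 18 (B = 6*3 = 18)
R(T) = sqrt(T) (R(T) = sqrt(T + 0) = sqrt(T))
-27*R(B) = -81*sqrt(2)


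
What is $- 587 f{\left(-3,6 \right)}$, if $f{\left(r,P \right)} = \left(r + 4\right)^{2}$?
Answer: $-587$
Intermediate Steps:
$f{\left(r,P \right)} = \left(4 + r\right)^{2}$
$- 587 f{\left(-3,6 \right)} = - 587 \left(4 - 3\right)^{2} = - 587 \cdot 1^{2} = \left(-587\right) 1 = -587$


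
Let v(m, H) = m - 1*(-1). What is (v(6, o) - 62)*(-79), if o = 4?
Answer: 4345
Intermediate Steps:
v(m, H) = 1 + m (v(m, H) = m + 1 = 1 + m)
(v(6, o) - 62)*(-79) = ((1 + 6) - 62)*(-79) = (7 - 62)*(-79) = -55*(-79) = 4345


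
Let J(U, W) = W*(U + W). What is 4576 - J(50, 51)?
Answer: -575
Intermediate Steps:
4576 - J(50, 51) = 4576 - 51*(50 + 51) = 4576 - 51*101 = 4576 - 1*5151 = 4576 - 5151 = -575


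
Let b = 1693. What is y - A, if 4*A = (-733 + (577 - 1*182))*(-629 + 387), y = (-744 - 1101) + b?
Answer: -20601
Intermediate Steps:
y = -152 (y = (-744 - 1101) + 1693 = -1845 + 1693 = -152)
A = 20449 (A = ((-733 + (577 - 1*182))*(-629 + 387))/4 = ((-733 + (577 - 182))*(-242))/4 = ((-733 + 395)*(-242))/4 = (-338*(-242))/4 = (1/4)*81796 = 20449)
y - A = -152 - 1*20449 = -152 - 20449 = -20601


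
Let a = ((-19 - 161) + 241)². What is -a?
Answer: -3721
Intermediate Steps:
a = 3721 (a = (-180 + 241)² = 61² = 3721)
-a = -1*3721 = -3721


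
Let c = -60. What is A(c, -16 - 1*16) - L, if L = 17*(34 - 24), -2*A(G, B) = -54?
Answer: -143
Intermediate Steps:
A(G, B) = 27 (A(G, B) = -1/2*(-54) = 27)
L = 170 (L = 17*10 = 170)
A(c, -16 - 1*16) - L = 27 - 1*170 = 27 - 170 = -143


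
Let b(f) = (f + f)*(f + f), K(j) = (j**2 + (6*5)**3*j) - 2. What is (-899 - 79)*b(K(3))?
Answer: -25671068399688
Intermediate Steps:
K(j) = -2 + j**2 + 27000*j (K(j) = (j**2 + 30**3*j) - 2 = (j**2 + 27000*j) - 2 = -2 + j**2 + 27000*j)
b(f) = 4*f**2 (b(f) = (2*f)*(2*f) = 4*f**2)
(-899 - 79)*b(K(3)) = (-899 - 79)*(4*(-2 + 3**2 + 27000*3)**2) = -3912*(-2 + 9 + 81000)**2 = -3912*81007**2 = -3912*6562134049 = -978*26248536196 = -25671068399688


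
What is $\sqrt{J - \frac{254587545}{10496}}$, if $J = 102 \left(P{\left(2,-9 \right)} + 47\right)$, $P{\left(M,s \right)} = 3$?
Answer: $\frac{i \sqrt{8243375745}}{656} \approx 138.4 i$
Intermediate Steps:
$J = 5100$ ($J = 102 \left(3 + 47\right) = 102 \cdot 50 = 5100$)
$\sqrt{J - \frac{254587545}{10496}} = \sqrt{5100 - \frac{254587545}{10496}} = \sqrt{- \frac{201057945}{10496}} = \frac{i \sqrt{8243375745}}{656}$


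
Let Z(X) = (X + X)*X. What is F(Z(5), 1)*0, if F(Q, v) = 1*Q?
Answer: 0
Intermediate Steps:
Z(X) = 2*X² (Z(X) = (2*X)*X = 2*X²)
F(Q, v) = Q
F(Z(5), 1)*0 = (2*5²)*0 = (2*25)*0 = 50*0 = 0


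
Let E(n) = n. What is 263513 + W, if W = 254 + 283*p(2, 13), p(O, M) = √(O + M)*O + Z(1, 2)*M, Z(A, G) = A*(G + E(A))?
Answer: 274804 + 566*√15 ≈ 2.7700e+5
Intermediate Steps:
Z(A, G) = A*(A + G) (Z(A, G) = A*(G + A) = A*(A + G))
p(O, M) = 3*M + O*√(M + O) (p(O, M) = √(O + M)*O + (1*(1 + 2))*M = √(M + O)*O + (1*3)*M = O*√(M + O) + 3*M = 3*M + O*√(M + O))
W = 11291 + 566*√15 (W = 254 + 283*(3*13 + 2*√(13 + 2)) = 254 + 283*(39 + 2*√15) = 254 + (11037 + 566*√15) = 11291 + 566*√15 ≈ 13483.)
263513 + W = 263513 + (11291 + 566*√15) = 274804 + 566*√15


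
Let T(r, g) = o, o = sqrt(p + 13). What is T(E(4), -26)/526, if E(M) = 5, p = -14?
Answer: I/526 ≈ 0.0019011*I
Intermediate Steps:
o = I (o = sqrt(-14 + 13) = sqrt(-1) = I ≈ 1.0*I)
T(r, g) = I
T(E(4), -26)/526 = I/526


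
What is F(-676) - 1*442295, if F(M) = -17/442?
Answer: -11499671/26 ≈ -4.4230e+5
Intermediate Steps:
F(M) = -1/26 (F(M) = -17*1/442 = -1/26)
F(-676) - 1*442295 = -1/26 - 1*442295 = -1/26 - 442295 = -11499671/26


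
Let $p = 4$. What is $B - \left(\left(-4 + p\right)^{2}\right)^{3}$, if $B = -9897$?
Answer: $-9897$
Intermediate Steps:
$B - \left(\left(-4 + p\right)^{2}\right)^{3} = -9897 - \left(\left(-4 + 4\right)^{2}\right)^{3} = -9897 - \left(0^{2}\right)^{3} = -9897 - 0^{3} = -9897 - 0 = -9897 + 0 = -9897$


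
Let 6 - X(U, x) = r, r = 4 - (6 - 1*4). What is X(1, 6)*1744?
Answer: 6976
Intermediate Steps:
r = 2 (r = 4 - (6 - 4) = 4 - 1*2 = 4 - 2 = 2)
X(U, x) = 4 (X(U, x) = 6 - 1*2 = 6 - 2 = 4)
X(1, 6)*1744 = 4*1744 = 6976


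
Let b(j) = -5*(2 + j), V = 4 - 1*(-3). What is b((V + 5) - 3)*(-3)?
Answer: 165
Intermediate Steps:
V = 7 (V = 4 + 3 = 7)
b(j) = -10 - 5*j
b((V + 5) - 3)*(-3) = (-10 - 5*((7 + 5) - 3))*(-3) = (-10 - 5*(12 - 3))*(-3) = (-10 - 5*9)*(-3) = (-10 - 45)*(-3) = -55*(-3) = 165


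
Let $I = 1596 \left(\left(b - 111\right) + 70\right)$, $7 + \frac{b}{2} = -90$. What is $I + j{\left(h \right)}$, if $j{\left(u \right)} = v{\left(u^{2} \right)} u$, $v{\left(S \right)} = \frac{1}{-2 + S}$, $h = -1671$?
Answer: $- \frac{1047257161011}{2792239} \approx -3.7506 \cdot 10^{5}$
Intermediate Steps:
$b = -194$ ($b = -14 + 2 \left(-90\right) = -14 - 180 = -194$)
$I = -375060$ ($I = 1596 \left(\left(-194 - 111\right) + 70\right) = 1596 \left(-305 + 70\right) = 1596 \left(-235\right) = -375060$)
$j{\left(u \right)} = \frac{u}{-2 + u^{2}}$
$I + j{\left(h \right)} = -375060 - \frac{1671}{-2 + \left(-1671\right)^{2}} = -375060 - \frac{1671}{-2 + 2792241} = -375060 - \frac{1671}{2792239} = - \frac{1047257161011}{2792239}$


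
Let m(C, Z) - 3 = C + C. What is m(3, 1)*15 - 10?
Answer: 125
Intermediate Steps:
m(C, Z) = 3 + 2*C (m(C, Z) = 3 + (C + C) = 3 + 2*C)
m(3, 1)*15 - 10 = (3 + 2*3)*15 - 10 = (3 + 6)*15 - 10 = 9*15 - 10 = 135 - 10 = 125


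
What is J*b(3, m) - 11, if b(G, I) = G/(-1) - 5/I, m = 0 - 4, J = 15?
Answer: -149/4 ≈ -37.250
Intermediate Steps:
m = -4
b(G, I) = -G - 5/I (b(G, I) = G*(-1) - 5/I = -G - 5/I)
J*b(3, m) - 11 = 15*(-1*3 - 5/(-4)) - 11 = 15*(-3 - 5*(-¼)) - 11 = 15*(-3 + 5/4) - 11 = 15*(-7/4) - 11 = -105/4 - 11 = -149/4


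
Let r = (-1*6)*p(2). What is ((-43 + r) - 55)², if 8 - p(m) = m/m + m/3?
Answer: 18496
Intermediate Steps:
p(m) = 7 - m/3 (p(m) = 8 - (m/m + m/3) = 8 - (1 + m*(⅓)) = 8 - (1 + m/3) = 8 + (-1 - m/3) = 7 - m/3)
r = -38 (r = (-1*6)*(7 - ⅓*2) = -6*(7 - ⅔) = -6*19/3 = -38)
((-43 + r) - 55)² = ((-43 - 38) - 55)² = (-81 - 55)² = (-136)² = 18496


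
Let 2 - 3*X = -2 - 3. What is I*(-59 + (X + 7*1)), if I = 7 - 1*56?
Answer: 7301/3 ≈ 2433.7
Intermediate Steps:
I = -49 (I = 7 - 56 = -49)
X = 7/3 (X = 2/3 - (-2 - 3)/3 = 2/3 - 1/3*(-5) = 2/3 + 5/3 = 7/3 ≈ 2.3333)
I*(-59 + (X + 7*1)) = -49*(-59 + (7/3 + 7*1)) = -49*(-59 + (7/3 + 7)) = -49*(-59 + 28/3) = -49*(-149/3) = 7301/3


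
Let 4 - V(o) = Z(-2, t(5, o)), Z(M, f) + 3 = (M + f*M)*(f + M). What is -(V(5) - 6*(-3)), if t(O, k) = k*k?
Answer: -1221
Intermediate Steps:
t(O, k) = k²
Z(M, f) = -3 + (M + f)*(M + M*f) (Z(M, f) = -3 + (M + f*M)*(f + M) = -3 + (M + M*f)*(M + f) = -3 + (M + f)*(M + M*f))
V(o) = 3 - 2*o² + 2*o⁴ (V(o) = 4 - (-3 + (-2)² - 2*o² - 2*o⁴ + o²*(-2)²) = 4 - (-3 + 4 - 2*o² - 2*o⁴ + o²*4) = 4 - (-3 + 4 - 2*o² - 2*o⁴ + 4*o²) = 4 - (1 - 2*o⁴ + 2*o²) = 4 + (-1 - 2*o² + 2*o⁴) = 3 - 2*o² + 2*o⁴)
-(V(5) - 6*(-3)) = -((3 - 2*5² + 2*5⁴) - 6*(-3)) = -((3 - 2*25 + 2*625) + 18) = -((3 - 50 + 1250) + 18) = -(1203 + 18) = -1*1221 = -1221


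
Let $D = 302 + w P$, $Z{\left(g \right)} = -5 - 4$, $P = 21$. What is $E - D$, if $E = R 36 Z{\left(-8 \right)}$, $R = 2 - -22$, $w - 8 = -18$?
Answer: $-7868$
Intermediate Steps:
$w = -10$ ($w = 8 - 18 = -10$)
$Z{\left(g \right)} = -9$
$R = 24$ ($R = 2 + 22 = 24$)
$E = -7776$ ($E = 24 \cdot 36 \left(-9\right) = 864 \left(-9\right) = -7776$)
$D = 92$ ($D = 302 - 210 = 92$)
$E - D = -7776 - 92 = -7868$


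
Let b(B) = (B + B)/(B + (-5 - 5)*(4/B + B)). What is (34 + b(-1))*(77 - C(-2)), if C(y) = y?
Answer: 131456/49 ≈ 2682.8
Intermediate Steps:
b(B) = 2*B/(-40/B - 9*B) (b(B) = (2*B)/(B - 10*(B + 4/B)) = (2*B)/(B + (-40/B - 10*B)) = (2*B)/(-40/B - 9*B) = 2*B/(-40/B - 9*B))
(34 + b(-1))*(77 - C(-2)) = (34 - 2*(-1)²/(40 + 9*(-1)²))*(77 - 1*(-2)) = (34 - 2*1/(40 + 9*1))*(77 + 2) = (34 - 2*1/(40 + 9))*79 = (34 - 2*1/49)*79 = (34 - 2*1*1/49)*79 = (34 - 2/49)*79 = (1664/49)*79 = 131456/49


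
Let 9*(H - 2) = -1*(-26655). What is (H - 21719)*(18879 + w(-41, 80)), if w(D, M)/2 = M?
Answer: -1071248374/3 ≈ -3.5708e+8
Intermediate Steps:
H = 8891/3 (H = 2 + (-1*(-26655))/9 = 2 + (1/9)*26655 = 2 + 8885/3 = 8891/3 ≈ 2963.7)
w(D, M) = 2*M
(H - 21719)*(18879 + w(-41, 80)) = (8891/3 - 21719)*(18879 + 2*80) = -56266*(18879 + 160)/3 = -56266/3*19039 = -1071248374/3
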